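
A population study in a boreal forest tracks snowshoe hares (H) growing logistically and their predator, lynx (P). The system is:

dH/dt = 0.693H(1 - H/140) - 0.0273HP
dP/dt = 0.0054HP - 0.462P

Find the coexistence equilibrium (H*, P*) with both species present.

H* ≈ 85.6, P* ≈ 9.87

From dP/dt = 0 with P > 0: 0.0054H* = 0.462, so H* = 85.6.
Substitute into dH/dt = 0: 0.693(1 - 85.6/140) = 0.0273P*.
The bracket is 0.389, giving P* = 0.269/0.0273 = 9.87.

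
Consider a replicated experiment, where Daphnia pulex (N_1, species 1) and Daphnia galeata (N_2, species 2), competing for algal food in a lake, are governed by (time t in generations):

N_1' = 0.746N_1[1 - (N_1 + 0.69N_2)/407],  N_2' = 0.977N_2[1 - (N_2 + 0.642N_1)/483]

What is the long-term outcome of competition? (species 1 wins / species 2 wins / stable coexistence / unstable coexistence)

stable coexistence

Compare the nullcline intercepts: K1/α12 = 407/0.69 = 590 > K2 = 483; K2/α21 = 483/0.642 = 752 > K1 = 407.
Since both inequalities hold, each species can invade when rare, so the interior equilibrium is stable.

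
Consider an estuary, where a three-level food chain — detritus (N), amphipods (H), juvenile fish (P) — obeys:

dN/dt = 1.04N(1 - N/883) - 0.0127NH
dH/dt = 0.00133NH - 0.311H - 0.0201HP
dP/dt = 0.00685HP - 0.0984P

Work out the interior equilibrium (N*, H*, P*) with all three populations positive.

From dP/dt = 0: 0.00685H* = 0.0984, so H* = 14.4.
From dN/dt = 0: 1.04(1 - N*/883) = 0.0127·14.4, giving N* = 883·(1 - 0.175) = 728.
From dH/dt = 0: 0.00133·728 - 0.311 = 0.0201P*, so P* = 0.657/0.0201 = 32.7.

N* ≈ 728, H* ≈ 14.4, P* ≈ 32.7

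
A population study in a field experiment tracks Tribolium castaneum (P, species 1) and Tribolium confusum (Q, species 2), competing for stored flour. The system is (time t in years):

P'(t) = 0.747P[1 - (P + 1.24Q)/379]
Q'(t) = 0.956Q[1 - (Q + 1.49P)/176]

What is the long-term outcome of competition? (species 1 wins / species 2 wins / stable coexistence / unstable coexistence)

species 1 excludes species 2

Compare the nullcline intercepts: K1/α12 = 379/1.24 = 306 > K2 = 176; K2/α21 = 176/1.49 = 118 < K1 = 379.
Since the inequalities point opposite ways, species 1 can invade but species 2 cannot.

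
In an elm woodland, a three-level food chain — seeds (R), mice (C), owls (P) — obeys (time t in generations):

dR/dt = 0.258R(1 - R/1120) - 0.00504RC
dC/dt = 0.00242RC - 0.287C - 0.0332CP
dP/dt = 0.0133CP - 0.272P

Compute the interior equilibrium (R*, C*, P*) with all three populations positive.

From dP/dt = 0: 0.0133C* = 0.272, so C* = 20.5.
From dR/dt = 0: 0.258(1 - R*/1120) = 0.00504·20.5, giving R* = 1120·(1 - 0.4) = 673.
From dC/dt = 0: 0.00242·673 - 0.287 = 0.0332P*, so P* = 1.34/0.0332 = 40.4.

R* ≈ 673, C* ≈ 20.5, P* ≈ 40.4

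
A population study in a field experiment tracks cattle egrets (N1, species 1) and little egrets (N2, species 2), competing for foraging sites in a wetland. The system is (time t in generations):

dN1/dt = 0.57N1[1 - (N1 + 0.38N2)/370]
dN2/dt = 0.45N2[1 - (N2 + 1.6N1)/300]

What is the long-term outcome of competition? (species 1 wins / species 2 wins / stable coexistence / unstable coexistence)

Compare the nullcline intercepts: K1/α12 = 370/0.38 = 974 > K2 = 300; K2/α21 = 300/1.6 = 188 < K1 = 370.
Since the inequalities point opposite ways, species 1 can invade but species 2 cannot.

species 1 excludes species 2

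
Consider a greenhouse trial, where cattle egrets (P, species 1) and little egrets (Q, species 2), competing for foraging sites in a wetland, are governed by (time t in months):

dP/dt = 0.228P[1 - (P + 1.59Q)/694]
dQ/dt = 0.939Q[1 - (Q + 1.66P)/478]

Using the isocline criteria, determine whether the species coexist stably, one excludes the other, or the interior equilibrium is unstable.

unstable coexistence (outcome depends on initial conditions)

Compare the nullcline intercepts: K1/α12 = 694/1.59 = 436 < K2 = 478; K2/α21 = 478/1.66 = 288 < K1 = 694.
Since both are reversed, neither can invade when rare; the interior point is a saddle.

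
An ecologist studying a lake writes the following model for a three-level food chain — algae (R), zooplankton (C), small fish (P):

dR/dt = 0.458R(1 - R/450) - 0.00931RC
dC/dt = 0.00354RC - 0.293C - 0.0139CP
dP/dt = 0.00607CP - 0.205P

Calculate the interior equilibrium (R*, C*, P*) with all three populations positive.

R* ≈ 141, C* ≈ 33.8, P* ≈ 14.8

From dP/dt = 0: 0.00607C* = 0.205, so C* = 33.8.
From dR/dt = 0: 0.458(1 - R*/450) = 0.00931·33.8, giving R* = 450·(1 - 0.687) = 141.
From dC/dt = 0: 0.00354·141 - 0.293 = 0.0139P*, so P* = 0.206/0.0139 = 14.8.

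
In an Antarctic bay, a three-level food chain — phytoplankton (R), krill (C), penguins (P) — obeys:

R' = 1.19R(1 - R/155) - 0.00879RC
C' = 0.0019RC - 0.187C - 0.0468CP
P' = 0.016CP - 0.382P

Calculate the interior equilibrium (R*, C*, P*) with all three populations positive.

R* ≈ 128, C* ≈ 23.9, P* ≈ 1.19

From dP/dt = 0: 0.016C* = 0.382, so C* = 23.9.
From dR/dt = 0: 1.19(1 - R*/155) = 0.00879·23.9, giving R* = 155·(1 - 0.176) = 128.
From dC/dt = 0: 0.0019·128 - 0.187 = 0.0468P*, so P* = 0.0556/0.0468 = 1.19.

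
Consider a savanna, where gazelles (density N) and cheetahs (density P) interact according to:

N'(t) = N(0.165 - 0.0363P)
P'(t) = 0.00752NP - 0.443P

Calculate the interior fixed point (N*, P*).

N* ≈ 58.9, P* ≈ 4.55

Set dP/dt = 0 with P > 0: 0.00752N - 0.443 = 0, so N* = 0.443/0.00752 = 58.9.
Set dN/dt = 0 with N > 0: 0.165 - 0.0363P = 0, so P* = 0.165/0.0363 = 4.55.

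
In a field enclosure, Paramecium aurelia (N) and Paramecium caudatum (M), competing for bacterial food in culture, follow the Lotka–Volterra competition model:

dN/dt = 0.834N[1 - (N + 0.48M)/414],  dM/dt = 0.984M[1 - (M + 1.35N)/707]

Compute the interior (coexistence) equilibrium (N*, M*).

N* ≈ 212, M* ≈ 421

Setting both brackets to zero gives the nullclines N + 0.48M = 414 and 1.35N + M = 707.
Substituting M = 707 - 1.35N into the first: N(1 - 0.48·1.35) = 414 - 0.48·707.
So N* = 74.6/0.352 = 212, and then M* = 707 - 1.35·212 = 421.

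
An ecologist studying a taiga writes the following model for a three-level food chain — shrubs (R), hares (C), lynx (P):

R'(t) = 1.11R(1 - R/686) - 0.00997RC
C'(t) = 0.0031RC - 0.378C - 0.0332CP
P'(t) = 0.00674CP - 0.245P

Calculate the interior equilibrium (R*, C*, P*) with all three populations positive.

R* ≈ 462, C* ≈ 36.4, P* ≈ 31.8

From dP/dt = 0: 0.00674C* = 0.245, so C* = 36.4.
From dR/dt = 0: 1.11(1 - R*/686) = 0.00997·36.4, giving R* = 686·(1 - 0.326) = 462.
From dC/dt = 0: 0.0031·462 - 0.378 = 0.0332P*, so P* = 1.05/0.0332 = 31.8.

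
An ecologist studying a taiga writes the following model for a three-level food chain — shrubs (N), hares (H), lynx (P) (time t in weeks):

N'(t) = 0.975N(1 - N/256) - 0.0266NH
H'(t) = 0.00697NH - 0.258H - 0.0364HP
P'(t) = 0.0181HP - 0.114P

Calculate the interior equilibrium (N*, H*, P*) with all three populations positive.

N* ≈ 212, H* ≈ 6.3, P* ≈ 33.5

From dP/dt = 0: 0.0181H* = 0.114, so H* = 6.3.
From dN/dt = 0: 0.975(1 - N*/256) = 0.0266·6.3, giving N* = 256·(1 - 0.172) = 212.
From dH/dt = 0: 0.00697·212 - 0.258 = 0.0364P*, so P* = 1.22/0.0364 = 33.5.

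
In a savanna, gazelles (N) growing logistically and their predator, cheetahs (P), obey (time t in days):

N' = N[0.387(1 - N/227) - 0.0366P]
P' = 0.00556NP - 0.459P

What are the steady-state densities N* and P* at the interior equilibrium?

N* ≈ 82.6, P* ≈ 6.73

From dP/dt = 0 with P > 0: 0.00556N* = 0.459, so N* = 82.6.
Substitute into dN/dt = 0: 0.387(1 - 82.6/227) = 0.0366P*.
The bracket is 0.636, giving P* = 0.246/0.0366 = 6.73.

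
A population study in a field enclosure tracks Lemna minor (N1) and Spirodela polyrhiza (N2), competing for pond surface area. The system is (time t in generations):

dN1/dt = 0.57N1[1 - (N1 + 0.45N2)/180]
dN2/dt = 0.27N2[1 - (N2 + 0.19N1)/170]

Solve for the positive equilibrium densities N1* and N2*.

Setting both brackets to zero gives the nullclines N1 + 0.45N2 = 180 and 0.19N1 + N2 = 170.
Substituting N2 = 170 - 0.19N1 into the first: N1(1 - 0.45·0.19) = 180 - 0.45·170.
So N1* = 104/0.914 = 113, and then N2* = 170 - 0.19·113 = 148.

N1* ≈ 113, N2* ≈ 148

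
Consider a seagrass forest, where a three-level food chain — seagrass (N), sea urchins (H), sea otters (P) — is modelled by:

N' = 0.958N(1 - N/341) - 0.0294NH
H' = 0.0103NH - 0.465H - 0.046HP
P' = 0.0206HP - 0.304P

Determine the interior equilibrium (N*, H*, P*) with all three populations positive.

From dP/dt = 0: 0.0206H* = 0.304, so H* = 14.8.
From dN/dt = 0: 0.958(1 - N*/341) = 0.0294·14.8, giving N* = 341·(1 - 0.453) = 187.
From dH/dt = 0: 0.0103·187 - 0.465 = 0.046P*, so P* = 1.46/0.046 = 31.7.

N* ≈ 187, H* ≈ 14.8, P* ≈ 31.7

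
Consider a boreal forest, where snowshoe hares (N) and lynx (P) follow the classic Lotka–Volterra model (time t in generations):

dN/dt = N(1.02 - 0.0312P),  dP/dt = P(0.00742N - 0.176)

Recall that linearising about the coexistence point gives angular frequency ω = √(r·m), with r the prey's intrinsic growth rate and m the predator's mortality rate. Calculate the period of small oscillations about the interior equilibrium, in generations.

Here r = 1.02 and m = 0.176, so r·m = 0.18.
ω = √0.18 = 0.424 per generation, hence T = 2π/ω ≈ 14.8 generations.

T ≈ 14.8 generations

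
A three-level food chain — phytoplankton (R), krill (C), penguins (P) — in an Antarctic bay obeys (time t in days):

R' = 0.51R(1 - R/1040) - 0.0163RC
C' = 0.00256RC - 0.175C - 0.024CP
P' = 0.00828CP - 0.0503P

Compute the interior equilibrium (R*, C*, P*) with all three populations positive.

From dP/dt = 0: 0.00828C* = 0.0503, so C* = 6.07.
From dR/dt = 0: 0.51(1 - R*/1040) = 0.0163·6.07, giving R* = 1040·(1 - 0.194) = 838.
From dC/dt = 0: 0.00256·838 - 0.175 = 0.024P*, so P* = 1.97/0.024 = 82.1.

R* ≈ 838, C* ≈ 6.07, P* ≈ 82.1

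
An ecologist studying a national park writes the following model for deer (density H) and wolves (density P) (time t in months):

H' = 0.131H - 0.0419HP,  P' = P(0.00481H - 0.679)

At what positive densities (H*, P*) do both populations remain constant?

Set dP/dt = 0 with P > 0: 0.00481H - 0.679 = 0, so H* = 0.679/0.00481 = 141.
Set dH/dt = 0 with H > 0: 0.131 - 0.0419P = 0, so P* = 0.131/0.0419 = 3.13.

H* ≈ 141, P* ≈ 3.13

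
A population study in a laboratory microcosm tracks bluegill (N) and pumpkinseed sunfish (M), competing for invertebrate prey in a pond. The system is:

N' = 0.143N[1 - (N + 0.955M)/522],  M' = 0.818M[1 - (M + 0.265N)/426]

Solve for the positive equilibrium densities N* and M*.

N* ≈ 154, M* ≈ 385

Setting both brackets to zero gives the nullclines N + 0.955M = 522 and 0.265N + M = 426.
Substituting M = 426 - 0.265N into the first: N(1 - 0.955·0.265) = 522 - 0.955·426.
So N* = 115/0.747 = 154, and then M* = 426 - 0.265·154 = 385.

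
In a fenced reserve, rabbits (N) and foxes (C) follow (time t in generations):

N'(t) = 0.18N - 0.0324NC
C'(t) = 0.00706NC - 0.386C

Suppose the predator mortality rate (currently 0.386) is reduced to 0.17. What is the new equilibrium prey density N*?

N* ≈ 24.1

At the interior fixed point, setting dC/dt = 0 with C > 0 fixes N* = (predator death rate)/(NC coefficient) — independent of the other coefficients.
With the change, N* = 0.17/0.00706 = 24.1; it falls from 54.7.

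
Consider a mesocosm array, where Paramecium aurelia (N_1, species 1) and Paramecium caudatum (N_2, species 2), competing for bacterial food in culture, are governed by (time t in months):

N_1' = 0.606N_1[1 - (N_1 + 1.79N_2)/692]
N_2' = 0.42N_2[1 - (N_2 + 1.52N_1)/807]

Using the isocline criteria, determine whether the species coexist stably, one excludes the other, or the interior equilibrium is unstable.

Compare the nullcline intercepts: K1/α12 = 692/1.79 = 387 < K2 = 807; K2/α21 = 807/1.52 = 531 < K1 = 692.
Since both are reversed, neither can invade when rare; the interior point is a saddle.

unstable coexistence (outcome depends on initial conditions)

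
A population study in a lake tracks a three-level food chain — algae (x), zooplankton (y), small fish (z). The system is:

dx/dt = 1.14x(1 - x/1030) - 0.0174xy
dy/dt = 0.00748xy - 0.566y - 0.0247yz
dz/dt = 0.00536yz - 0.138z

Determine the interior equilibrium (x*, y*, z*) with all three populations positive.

From dz/dt = 0: 0.00536y* = 0.138, so y* = 25.7.
From dx/dt = 0: 1.14(1 - x*/1030) = 0.0174·25.7, giving x* = 1030·(1 - 0.393) = 625.
From dy/dt = 0: 0.00748·625 - 0.566 = 0.0247z*, so z* = 4.11/0.0247 = 166.

x* ≈ 625, y* ≈ 25.7, z* ≈ 166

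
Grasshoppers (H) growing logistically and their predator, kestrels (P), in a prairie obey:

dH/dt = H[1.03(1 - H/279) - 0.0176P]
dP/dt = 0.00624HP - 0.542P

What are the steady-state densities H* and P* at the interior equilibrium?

H* ≈ 86.9, P* ≈ 40.3

From dP/dt = 0 with P > 0: 0.00624H* = 0.542, so H* = 86.9.
Substitute into dH/dt = 0: 1.03(1 - 86.9/279) = 0.0176P*.
The bracket is 0.689, giving P* = 0.709/0.0176 = 40.3.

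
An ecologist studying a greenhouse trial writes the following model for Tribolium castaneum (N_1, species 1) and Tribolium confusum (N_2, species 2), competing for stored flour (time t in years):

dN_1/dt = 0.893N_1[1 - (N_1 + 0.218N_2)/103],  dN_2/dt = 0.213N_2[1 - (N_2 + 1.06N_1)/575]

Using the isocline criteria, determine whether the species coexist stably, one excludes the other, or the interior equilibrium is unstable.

species 2 excludes species 1

Compare the nullcline intercepts: K1/α12 = 103/0.218 = 472 < K2 = 575; K2/α21 = 575/1.06 = 542 > K1 = 103.
Since the inequalities point opposite ways, species 2 can invade but species 1 cannot.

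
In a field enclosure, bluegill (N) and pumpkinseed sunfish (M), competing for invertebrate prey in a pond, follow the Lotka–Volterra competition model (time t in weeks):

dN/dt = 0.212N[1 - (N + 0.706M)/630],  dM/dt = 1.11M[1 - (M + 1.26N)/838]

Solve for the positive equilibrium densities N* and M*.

Setting both brackets to zero gives the nullclines N + 0.706M = 630 and 1.26N + M = 838.
Substituting M = 838 - 1.26N into the first: N(1 - 0.706·1.26) = 630 - 0.706·838.
So N* = 38.4/0.11 = 347, and then M* = 838 - 1.26·347 = 400.

N* ≈ 347, M* ≈ 400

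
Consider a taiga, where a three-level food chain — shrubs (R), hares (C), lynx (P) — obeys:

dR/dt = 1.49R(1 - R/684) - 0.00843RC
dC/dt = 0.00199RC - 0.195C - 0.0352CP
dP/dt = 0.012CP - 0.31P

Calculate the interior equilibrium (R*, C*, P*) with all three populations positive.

R* ≈ 584, C* ≈ 25.8, P* ≈ 27.5

From dP/dt = 0: 0.012C* = 0.31, so C* = 25.8.
From dR/dt = 0: 1.49(1 - R*/684) = 0.00843·25.8, giving R* = 684·(1 - 0.146) = 584.
From dC/dt = 0: 0.00199·584 - 0.195 = 0.0352P*, so P* = 0.967/0.0352 = 27.5.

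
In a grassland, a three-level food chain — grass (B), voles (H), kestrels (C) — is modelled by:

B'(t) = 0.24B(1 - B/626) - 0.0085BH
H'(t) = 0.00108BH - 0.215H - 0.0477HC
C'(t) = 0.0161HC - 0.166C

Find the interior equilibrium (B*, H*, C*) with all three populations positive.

From dC/dt = 0: 0.0161H* = 0.166, so H* = 10.3.
From dB/dt = 0: 0.24(1 - B*/626) = 0.0085·10.3, giving B* = 626·(1 - 0.365) = 397.
From dH/dt = 0: 0.00108·397 - 0.215 = 0.0477C*, so C* = 0.214/0.0477 = 4.49.

B* ≈ 397, H* ≈ 10.3, C* ≈ 4.49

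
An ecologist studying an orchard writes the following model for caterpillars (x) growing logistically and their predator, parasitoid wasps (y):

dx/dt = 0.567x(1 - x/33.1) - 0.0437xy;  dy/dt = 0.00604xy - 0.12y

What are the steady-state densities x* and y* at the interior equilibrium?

From dy/dt = 0 with y > 0: 0.00604x* = 0.12, so x* = 19.9.
Substitute into dx/dt = 0: 0.567(1 - 19.9/33.1) = 0.0437y*.
The bracket is 0.4, giving y* = 0.227/0.0437 = 5.19.

x* ≈ 19.9, y* ≈ 5.19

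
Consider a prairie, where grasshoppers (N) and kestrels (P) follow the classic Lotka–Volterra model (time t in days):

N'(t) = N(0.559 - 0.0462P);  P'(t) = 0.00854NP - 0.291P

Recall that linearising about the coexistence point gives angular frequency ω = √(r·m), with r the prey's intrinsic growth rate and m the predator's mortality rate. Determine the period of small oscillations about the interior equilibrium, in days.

T ≈ 15.6 days

Here r = 0.559 and m = 0.291, so r·m = 0.163.
ω = √0.163 = 0.403 per day, hence T = 2π/ω ≈ 15.6 days.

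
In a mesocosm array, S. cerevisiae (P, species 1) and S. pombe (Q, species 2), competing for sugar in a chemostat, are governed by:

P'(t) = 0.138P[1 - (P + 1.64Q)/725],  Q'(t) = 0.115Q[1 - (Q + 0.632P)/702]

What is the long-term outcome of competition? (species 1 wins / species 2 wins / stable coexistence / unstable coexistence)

species 2 excludes species 1

Compare the nullcline intercepts: K1/α12 = 725/1.64 = 442 < K2 = 702; K2/α21 = 702/0.632 = 1110 > K1 = 725.
Since the inequalities point opposite ways, species 2 can invade but species 1 cannot.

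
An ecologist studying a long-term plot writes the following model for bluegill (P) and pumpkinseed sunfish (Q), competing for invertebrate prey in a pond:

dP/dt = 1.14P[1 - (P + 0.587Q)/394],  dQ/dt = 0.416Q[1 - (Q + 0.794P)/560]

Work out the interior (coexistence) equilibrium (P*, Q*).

Setting both brackets to zero gives the nullclines P + 0.587Q = 394 and 0.794P + Q = 560.
Substituting Q = 560 - 0.794P into the first: P(1 - 0.587·0.794) = 394 - 0.587·560.
So P* = 65.3/0.534 = 122, and then Q* = 560 - 0.794·122 = 463.

P* ≈ 122, Q* ≈ 463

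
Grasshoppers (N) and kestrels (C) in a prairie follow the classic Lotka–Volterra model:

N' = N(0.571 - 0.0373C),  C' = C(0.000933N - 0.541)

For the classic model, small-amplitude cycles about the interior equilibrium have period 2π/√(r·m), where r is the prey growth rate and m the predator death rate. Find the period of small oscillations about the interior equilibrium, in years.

T ≈ 11.3 years

Here r = 0.571 and m = 0.541, so r·m = 0.309.
ω = √0.309 = 0.556 per year, hence T = 2π/ω ≈ 11.3 years.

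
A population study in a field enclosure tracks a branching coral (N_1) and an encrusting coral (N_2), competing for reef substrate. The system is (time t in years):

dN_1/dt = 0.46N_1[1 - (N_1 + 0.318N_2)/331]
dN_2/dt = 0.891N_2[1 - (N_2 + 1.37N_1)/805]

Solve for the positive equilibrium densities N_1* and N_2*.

N_1* ≈ 133, N_2* ≈ 623

Setting both brackets to zero gives the nullclines N_1 + 0.318N_2 = 331 and 1.37N_1 + N_2 = 805.
Substituting N_2 = 805 - 1.37N_1 into the first: N_1(1 - 0.318·1.37) = 331 - 0.318·805.
So N_1* = 75/0.564 = 133, and then N_2* = 805 - 1.37·133 = 623.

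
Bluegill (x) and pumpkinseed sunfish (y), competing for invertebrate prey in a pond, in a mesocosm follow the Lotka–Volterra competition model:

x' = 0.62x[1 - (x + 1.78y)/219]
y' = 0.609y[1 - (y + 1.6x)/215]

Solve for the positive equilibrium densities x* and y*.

x* ≈ 88.6, y* ≈ 73.3

Setting both brackets to zero gives the nullclines x + 1.78y = 219 and 1.6x + y = 215.
Substituting y = 215 - 1.6x into the first: x(1 - 1.78·1.6) = 219 - 1.78·215.
So x* = -164/-1.85 = 88.6, and then y* = 215 - 1.6·88.6 = 73.3.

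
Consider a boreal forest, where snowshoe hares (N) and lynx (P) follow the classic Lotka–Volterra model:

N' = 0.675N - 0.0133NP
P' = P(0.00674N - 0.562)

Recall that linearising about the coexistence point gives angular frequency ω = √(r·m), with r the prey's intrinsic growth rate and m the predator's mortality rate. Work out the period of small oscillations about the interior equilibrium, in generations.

T ≈ 10.2 generations

Here r = 0.675 and m = 0.562, so r·m = 0.379.
ω = √0.379 = 0.616 per generation, hence T = 2π/ω ≈ 10.2 generations.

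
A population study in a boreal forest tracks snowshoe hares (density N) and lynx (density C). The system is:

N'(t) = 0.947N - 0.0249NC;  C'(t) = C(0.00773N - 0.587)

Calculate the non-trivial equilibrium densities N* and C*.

Set dC/dt = 0 with C > 0: 0.00773N - 0.587 = 0, so N* = 0.587/0.00773 = 75.9.
Set dN/dt = 0 with N > 0: 0.947 - 0.0249C = 0, so C* = 0.947/0.0249 = 38.

N* ≈ 75.9, C* ≈ 38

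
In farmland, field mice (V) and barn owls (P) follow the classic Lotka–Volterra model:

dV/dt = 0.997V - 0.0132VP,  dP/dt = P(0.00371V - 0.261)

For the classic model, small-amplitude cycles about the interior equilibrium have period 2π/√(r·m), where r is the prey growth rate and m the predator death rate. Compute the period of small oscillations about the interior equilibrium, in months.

Here r = 0.997 and m = 0.261, so r·m = 0.26.
ω = √0.26 = 0.51 per month, hence T = 2π/ω ≈ 12.3 months.

T ≈ 12.3 months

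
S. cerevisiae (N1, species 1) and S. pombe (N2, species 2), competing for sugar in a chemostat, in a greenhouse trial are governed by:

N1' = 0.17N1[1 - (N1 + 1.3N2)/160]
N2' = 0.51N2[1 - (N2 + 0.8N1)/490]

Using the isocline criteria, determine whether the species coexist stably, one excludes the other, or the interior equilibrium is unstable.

species 2 excludes species 1

Compare the nullcline intercepts: K1/α12 = 160/1.3 = 123 < K2 = 490; K2/α21 = 490/0.8 = 612 > K1 = 160.
Since the inequalities point opposite ways, species 2 can invade but species 1 cannot.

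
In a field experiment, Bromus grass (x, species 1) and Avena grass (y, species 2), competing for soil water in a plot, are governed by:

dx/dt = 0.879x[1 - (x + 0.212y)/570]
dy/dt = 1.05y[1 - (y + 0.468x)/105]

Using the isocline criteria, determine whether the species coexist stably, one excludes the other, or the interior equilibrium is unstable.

Compare the nullcline intercepts: K1/α12 = 570/0.212 = 2690 > K2 = 105; K2/α21 = 105/0.468 = 224 < K1 = 570.
Since the inequalities point opposite ways, species 1 can invade but species 2 cannot.

species 1 excludes species 2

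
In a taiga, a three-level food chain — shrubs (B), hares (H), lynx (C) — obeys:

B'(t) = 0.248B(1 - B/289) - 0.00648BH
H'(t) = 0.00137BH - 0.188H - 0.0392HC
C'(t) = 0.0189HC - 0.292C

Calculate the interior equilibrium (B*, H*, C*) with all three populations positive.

B* ≈ 172, H* ≈ 15.4, C* ≈ 1.23

From dC/dt = 0: 0.0189H* = 0.292, so H* = 15.4.
From dB/dt = 0: 0.248(1 - B*/289) = 0.00648·15.4, giving B* = 289·(1 - 0.404) = 172.
From dH/dt = 0: 0.00137·172 - 0.188 = 0.0392C*, so C* = 0.0481/0.0392 = 1.23.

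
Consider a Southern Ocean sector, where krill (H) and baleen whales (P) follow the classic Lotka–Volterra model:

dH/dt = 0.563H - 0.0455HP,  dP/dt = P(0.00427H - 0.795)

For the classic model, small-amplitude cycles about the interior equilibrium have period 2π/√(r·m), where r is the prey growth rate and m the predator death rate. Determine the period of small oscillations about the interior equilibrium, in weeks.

T ≈ 9.39 weeks

Here r = 0.563 and m = 0.795, so r·m = 0.448.
ω = √0.448 = 0.669 per week, hence T = 2π/ω ≈ 9.39 weeks.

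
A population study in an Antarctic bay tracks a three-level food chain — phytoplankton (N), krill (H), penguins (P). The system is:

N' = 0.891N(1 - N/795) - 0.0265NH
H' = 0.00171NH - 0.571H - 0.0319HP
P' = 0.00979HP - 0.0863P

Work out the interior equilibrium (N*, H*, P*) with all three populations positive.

From dP/dt = 0: 0.00979H* = 0.0863, so H* = 8.82.
From dN/dt = 0: 0.891(1 - N*/795) = 0.0265·8.82, giving N* = 795·(1 - 0.262) = 587.
From dH/dt = 0: 0.00171·587 - 0.571 = 0.0319P*, so P* = 0.432/0.0319 = 13.5.

N* ≈ 587, H* ≈ 8.82, P* ≈ 13.5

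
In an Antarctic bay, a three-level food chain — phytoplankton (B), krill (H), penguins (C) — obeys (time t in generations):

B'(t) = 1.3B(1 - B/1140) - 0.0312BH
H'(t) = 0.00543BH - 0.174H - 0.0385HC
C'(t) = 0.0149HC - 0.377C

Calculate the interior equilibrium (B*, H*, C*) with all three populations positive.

From dC/dt = 0: 0.0149H* = 0.377, so H* = 25.3.
From dB/dt = 0: 1.3(1 - B*/1140) = 0.0312·25.3, giving B* = 1140·(1 - 0.607) = 448.
From dH/dt = 0: 0.00543·448 - 0.174 = 0.0385C*, so C* = 2.26/0.0385 = 58.6.

B* ≈ 448, H* ≈ 25.3, C* ≈ 58.6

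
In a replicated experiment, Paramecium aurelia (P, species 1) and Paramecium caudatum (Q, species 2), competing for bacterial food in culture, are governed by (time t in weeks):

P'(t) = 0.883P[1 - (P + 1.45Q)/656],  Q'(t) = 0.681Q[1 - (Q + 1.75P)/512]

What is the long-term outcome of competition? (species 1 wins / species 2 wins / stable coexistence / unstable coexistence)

unstable coexistence (outcome depends on initial conditions)

Compare the nullcline intercepts: K1/α12 = 656/1.45 = 452 < K2 = 512; K2/α21 = 512/1.75 = 293 < K1 = 656.
Since both are reversed, neither can invade when rare; the interior point is a saddle.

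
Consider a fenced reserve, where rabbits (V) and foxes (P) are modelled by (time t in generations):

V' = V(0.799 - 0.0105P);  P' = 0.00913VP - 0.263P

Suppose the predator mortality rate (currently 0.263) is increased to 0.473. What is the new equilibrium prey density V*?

V* ≈ 51.8

At the interior fixed point, setting dP/dt = 0 with P > 0 fixes V* = (predator death rate)/(VP coefficient) — independent of the other coefficients.
With the change, V* = 0.473/0.00913 = 51.8; it rises from 28.8.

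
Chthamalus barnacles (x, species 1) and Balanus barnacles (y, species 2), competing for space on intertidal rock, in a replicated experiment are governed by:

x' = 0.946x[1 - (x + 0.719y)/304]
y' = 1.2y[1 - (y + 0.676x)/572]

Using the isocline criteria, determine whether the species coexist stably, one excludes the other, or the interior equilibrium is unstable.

species 2 excludes species 1

Compare the nullcline intercepts: K1/α12 = 304/0.719 = 423 < K2 = 572; K2/α21 = 572/0.676 = 846 > K1 = 304.
Since the inequalities point opposite ways, species 2 can invade but species 1 cannot.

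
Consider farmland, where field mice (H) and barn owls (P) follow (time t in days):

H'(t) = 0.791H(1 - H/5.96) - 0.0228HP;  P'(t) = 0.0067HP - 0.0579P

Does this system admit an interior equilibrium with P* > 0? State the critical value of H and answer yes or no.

The predator equation gives dP/dt > 0 only when H > 0.0579/0.0067 = 8.64.
Without the predator, H → K = 5.96. Since 5.96 < 8.64, the predator cannot invade.

Threshold H = 8.64; K < 8.64, so no, the predator goes extinct.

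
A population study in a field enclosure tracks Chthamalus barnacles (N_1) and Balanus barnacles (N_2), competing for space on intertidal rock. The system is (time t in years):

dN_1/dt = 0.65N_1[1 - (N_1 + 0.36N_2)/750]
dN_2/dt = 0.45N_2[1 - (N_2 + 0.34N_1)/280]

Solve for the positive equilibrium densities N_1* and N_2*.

N_1* ≈ 740, N_2* ≈ 28.5

Setting both brackets to zero gives the nullclines N_1 + 0.36N_2 = 750 and 0.34N_1 + N_2 = 280.
Substituting N_2 = 280 - 0.34N_1 into the first: N_1(1 - 0.36·0.34) = 750 - 0.36·280.
So N_1* = 649/0.878 = 740, and then N_2* = 280 - 0.34·740 = 28.5.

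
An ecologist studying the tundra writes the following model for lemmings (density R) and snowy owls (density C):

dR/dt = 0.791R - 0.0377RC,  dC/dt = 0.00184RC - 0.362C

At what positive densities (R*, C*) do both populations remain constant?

R* ≈ 197, C* ≈ 21

Set dC/dt = 0 with C > 0: 0.00184R - 0.362 = 0, so R* = 0.362/0.00184 = 197.
Set dR/dt = 0 with R > 0: 0.791 - 0.0377C = 0, so C* = 0.791/0.0377 = 21.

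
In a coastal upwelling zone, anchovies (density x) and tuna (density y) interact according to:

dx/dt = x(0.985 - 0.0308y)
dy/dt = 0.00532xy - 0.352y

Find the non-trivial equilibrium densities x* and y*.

x* ≈ 66.2, y* ≈ 32

Set dy/dt = 0 with y > 0: 0.00532x - 0.352 = 0, so x* = 0.352/0.00532 = 66.2.
Set dx/dt = 0 with x > 0: 0.985 - 0.0308y = 0, so y* = 0.985/0.0308 = 32.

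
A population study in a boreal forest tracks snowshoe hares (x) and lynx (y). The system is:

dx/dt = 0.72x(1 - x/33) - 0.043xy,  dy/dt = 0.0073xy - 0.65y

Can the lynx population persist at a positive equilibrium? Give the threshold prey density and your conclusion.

Threshold x = 89; K < 89, so no, the predator goes extinct.

The predator equation gives dy/dt > 0 only when x > 0.65/0.0073 = 89.
Without the predator, x → K = 33. Since 33 < 89, the predator cannot invade.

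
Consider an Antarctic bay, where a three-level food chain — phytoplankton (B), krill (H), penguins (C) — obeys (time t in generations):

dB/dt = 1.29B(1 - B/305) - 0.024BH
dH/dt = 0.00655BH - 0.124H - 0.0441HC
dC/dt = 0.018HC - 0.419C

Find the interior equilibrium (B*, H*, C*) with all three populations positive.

B* ≈ 173, H* ≈ 23.3, C* ≈ 22.9

From dC/dt = 0: 0.018H* = 0.419, so H* = 23.3.
From dB/dt = 0: 1.29(1 - B*/305) = 0.024·23.3, giving B* = 305·(1 - 0.433) = 173.
From dH/dt = 0: 0.00655·173 - 0.124 = 0.0441C*, so C* = 1.01/0.0441 = 22.9.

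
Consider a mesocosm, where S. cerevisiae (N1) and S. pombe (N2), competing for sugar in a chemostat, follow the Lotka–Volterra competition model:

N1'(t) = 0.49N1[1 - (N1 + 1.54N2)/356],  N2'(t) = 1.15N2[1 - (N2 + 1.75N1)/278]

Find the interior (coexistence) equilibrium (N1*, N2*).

N1* ≈ 42.5, N2* ≈ 204

Setting both brackets to zero gives the nullclines N1 + 1.54N2 = 356 and 1.75N1 + N2 = 278.
Substituting N2 = 278 - 1.75N1 into the first: N1(1 - 1.54·1.75) = 356 - 1.54·278.
So N1* = -72.1/-1.7 = 42.5, and then N2* = 278 - 1.75·42.5 = 204.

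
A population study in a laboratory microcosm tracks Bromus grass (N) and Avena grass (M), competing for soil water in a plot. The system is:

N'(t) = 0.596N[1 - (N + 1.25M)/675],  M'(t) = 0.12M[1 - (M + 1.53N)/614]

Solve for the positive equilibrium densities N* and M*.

Setting both brackets to zero gives the nullclines N + 1.25M = 675 and 1.53N + M = 614.
Substituting M = 614 - 1.53N into the first: N(1 - 1.25·1.53) = 675 - 1.25·614.
So N* = -92.5/-0.913 = 101, and then M* = 614 - 1.53·101 = 459.

N* ≈ 101, M* ≈ 459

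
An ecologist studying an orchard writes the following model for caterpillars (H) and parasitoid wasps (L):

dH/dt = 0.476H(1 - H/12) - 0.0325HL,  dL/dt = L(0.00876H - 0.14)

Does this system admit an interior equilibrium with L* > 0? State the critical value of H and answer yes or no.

The predator equation gives dL/dt > 0 only when H > 0.14/0.00876 = 16.
Without the predator, H → K = 12. Since 12 < 16, the predator cannot invade.

Threshold H = 16; K < 16, so no, the predator goes extinct.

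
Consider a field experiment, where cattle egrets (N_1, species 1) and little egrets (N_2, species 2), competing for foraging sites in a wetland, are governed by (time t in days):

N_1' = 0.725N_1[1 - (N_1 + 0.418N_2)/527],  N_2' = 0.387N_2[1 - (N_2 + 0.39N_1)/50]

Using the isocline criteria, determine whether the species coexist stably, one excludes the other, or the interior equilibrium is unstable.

species 1 excludes species 2

Compare the nullcline intercepts: K1/α12 = 527/0.418 = 1260 > K2 = 50; K2/α21 = 50/0.39 = 128 < K1 = 527.
Since the inequalities point opposite ways, species 1 can invade but species 2 cannot.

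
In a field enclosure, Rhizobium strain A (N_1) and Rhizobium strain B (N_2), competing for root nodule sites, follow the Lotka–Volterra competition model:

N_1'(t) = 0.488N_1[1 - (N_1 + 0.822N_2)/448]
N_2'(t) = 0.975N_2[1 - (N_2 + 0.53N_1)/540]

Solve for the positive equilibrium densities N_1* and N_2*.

N_1* ≈ 7.3, N_2* ≈ 536

Setting both brackets to zero gives the nullclines N_1 + 0.822N_2 = 448 and 0.53N_1 + N_2 = 540.
Substituting N_2 = 540 - 0.53N_1 into the first: N_1(1 - 0.822·0.53) = 448 - 0.822·540.
So N_1* = 4.12/0.564 = 7.3, and then N_2* = 540 - 0.53·7.3 = 536.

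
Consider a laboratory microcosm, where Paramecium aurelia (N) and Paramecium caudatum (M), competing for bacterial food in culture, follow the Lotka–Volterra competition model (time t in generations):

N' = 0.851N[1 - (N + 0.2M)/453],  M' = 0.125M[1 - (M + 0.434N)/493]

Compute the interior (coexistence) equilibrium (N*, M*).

Setting both brackets to zero gives the nullclines N + 0.2M = 453 and 0.434N + M = 493.
Substituting M = 493 - 0.434N into the first: N(1 - 0.2·0.434) = 453 - 0.2·493.
So N* = 354/0.913 = 388, and then M* = 493 - 0.434·388 = 325.

N* ≈ 388, M* ≈ 325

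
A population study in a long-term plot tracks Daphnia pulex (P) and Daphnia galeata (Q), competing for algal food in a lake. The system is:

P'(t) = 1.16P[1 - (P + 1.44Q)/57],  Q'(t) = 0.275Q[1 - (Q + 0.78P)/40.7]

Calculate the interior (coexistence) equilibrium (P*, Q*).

Setting both brackets to zero gives the nullclines P + 1.44Q = 57 and 0.78P + Q = 40.7.
Substituting Q = 40.7 - 0.78P into the first: P(1 - 1.44·0.78) = 57 - 1.44·40.7.
So P* = -1.61/-0.123 = 13.1, and then Q* = 40.7 - 0.78·13.1 = 30.5.

P* ≈ 13.1, Q* ≈ 30.5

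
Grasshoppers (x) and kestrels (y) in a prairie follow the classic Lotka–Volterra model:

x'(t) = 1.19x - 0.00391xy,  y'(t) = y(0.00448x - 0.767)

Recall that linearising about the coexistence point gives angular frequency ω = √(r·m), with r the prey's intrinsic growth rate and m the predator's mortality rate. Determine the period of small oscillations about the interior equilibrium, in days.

T ≈ 6.58 days

Here r = 1.19 and m = 0.767, so r·m = 0.913.
ω = √0.913 = 0.955 per day, hence T = 2π/ω ≈ 6.58 days.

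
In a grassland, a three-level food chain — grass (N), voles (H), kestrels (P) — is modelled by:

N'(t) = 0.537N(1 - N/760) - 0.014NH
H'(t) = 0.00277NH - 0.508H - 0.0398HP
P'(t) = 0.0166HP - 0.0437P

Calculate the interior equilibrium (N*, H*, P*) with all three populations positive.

N* ≈ 708, H* ≈ 2.63, P* ≈ 36.5

From dP/dt = 0: 0.0166H* = 0.0437, so H* = 2.63.
From dN/dt = 0: 0.537(1 - N*/760) = 0.014·2.63, giving N* = 760·(1 - 0.0686) = 708.
From dH/dt = 0: 0.00277·708 - 0.508 = 0.0398P*, so P* = 1.45/0.0398 = 36.5.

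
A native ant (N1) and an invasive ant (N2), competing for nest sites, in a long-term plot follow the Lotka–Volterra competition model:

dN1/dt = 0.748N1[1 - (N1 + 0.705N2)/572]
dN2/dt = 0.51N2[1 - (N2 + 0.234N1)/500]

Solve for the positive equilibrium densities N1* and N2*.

N1* ≈ 263, N2* ≈ 438

Setting both brackets to zero gives the nullclines N1 + 0.705N2 = 572 and 0.234N1 + N2 = 500.
Substituting N2 = 500 - 0.234N1 into the first: N1(1 - 0.705·0.234) = 572 - 0.705·500.
So N1* = 220/0.835 = 263, and then N2* = 500 - 0.234·263 = 438.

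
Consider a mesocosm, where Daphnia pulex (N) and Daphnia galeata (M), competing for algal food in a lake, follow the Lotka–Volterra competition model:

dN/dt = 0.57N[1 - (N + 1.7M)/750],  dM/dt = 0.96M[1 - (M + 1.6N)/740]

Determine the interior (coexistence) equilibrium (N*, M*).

Setting both brackets to zero gives the nullclines N + 1.7M = 750 and 1.6N + M = 740.
Substituting M = 740 - 1.6N into the first: N(1 - 1.7·1.6) = 750 - 1.7·740.
So N* = -508/-1.72 = 295, and then M* = 740 - 1.6·295 = 267.

N* ≈ 295, M* ≈ 267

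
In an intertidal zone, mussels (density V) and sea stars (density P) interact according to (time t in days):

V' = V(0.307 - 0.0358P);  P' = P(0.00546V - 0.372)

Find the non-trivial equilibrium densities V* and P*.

V* ≈ 68.1, P* ≈ 8.58

Set dP/dt = 0 with P > 0: 0.00546V - 0.372 = 0, so V* = 0.372/0.00546 = 68.1.
Set dV/dt = 0 with V > 0: 0.307 - 0.0358P = 0, so P* = 0.307/0.0358 = 8.58.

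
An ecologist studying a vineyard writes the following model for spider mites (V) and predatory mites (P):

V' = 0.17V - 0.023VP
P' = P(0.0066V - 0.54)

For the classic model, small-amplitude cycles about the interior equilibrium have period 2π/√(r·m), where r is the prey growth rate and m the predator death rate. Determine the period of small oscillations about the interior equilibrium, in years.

T ≈ 20.7 years

Here r = 0.17 and m = 0.54, so r·m = 0.0918.
ω = √0.0918 = 0.303 per year, hence T = 2π/ω ≈ 20.7 years.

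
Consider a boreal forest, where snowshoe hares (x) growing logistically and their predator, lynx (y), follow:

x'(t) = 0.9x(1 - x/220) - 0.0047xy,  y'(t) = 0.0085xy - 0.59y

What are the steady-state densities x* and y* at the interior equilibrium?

From dy/dt = 0 with y > 0: 0.0085x* = 0.59, so x* = 69.4.
Substitute into dx/dt = 0: 0.9(1 - 69.4/220) = 0.0047y*.
The bracket is 0.684, giving y* = 0.616/0.0047 = 131.

x* ≈ 69.4, y* ≈ 131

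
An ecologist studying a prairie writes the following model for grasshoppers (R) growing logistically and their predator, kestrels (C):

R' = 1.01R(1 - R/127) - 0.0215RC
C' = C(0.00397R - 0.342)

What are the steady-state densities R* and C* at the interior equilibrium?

R* ≈ 86.1, C* ≈ 15.1

From dC/dt = 0 with C > 0: 0.00397R* = 0.342, so R* = 86.1.
Substitute into dR/dt = 0: 1.01(1 - 86.1/127) = 0.0215C*.
The bracket is 0.322, giving C* = 0.325/0.0215 = 15.1.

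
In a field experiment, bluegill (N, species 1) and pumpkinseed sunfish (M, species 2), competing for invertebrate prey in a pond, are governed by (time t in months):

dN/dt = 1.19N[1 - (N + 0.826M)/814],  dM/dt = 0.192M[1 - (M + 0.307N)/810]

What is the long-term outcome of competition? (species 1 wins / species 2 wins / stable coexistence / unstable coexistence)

Compare the nullcline intercepts: K1/α12 = 814/0.826 = 985 > K2 = 810; K2/α21 = 810/0.307 = 2640 > K1 = 814.
Since both inequalities hold, each species can invade when rare, so the interior equilibrium is stable.

stable coexistence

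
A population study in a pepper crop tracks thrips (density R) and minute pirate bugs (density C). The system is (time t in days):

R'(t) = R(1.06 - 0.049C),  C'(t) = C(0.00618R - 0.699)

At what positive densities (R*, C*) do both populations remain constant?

R* ≈ 113, C* ≈ 21.6

Set dC/dt = 0 with C > 0: 0.00618R - 0.699 = 0, so R* = 0.699/0.00618 = 113.
Set dR/dt = 0 with R > 0: 1.06 - 0.049C = 0, so C* = 1.06/0.049 = 21.6.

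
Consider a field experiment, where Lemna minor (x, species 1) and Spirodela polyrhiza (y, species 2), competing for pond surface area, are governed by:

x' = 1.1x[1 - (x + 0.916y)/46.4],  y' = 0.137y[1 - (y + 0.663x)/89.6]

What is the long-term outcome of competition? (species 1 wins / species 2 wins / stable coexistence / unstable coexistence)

species 2 excludes species 1

Compare the nullcline intercepts: K1/α12 = 46.4/0.916 = 50.7 < K2 = 89.6; K2/α21 = 89.6/0.663 = 135 > K1 = 46.4.
Since the inequalities point opposite ways, species 2 can invade but species 1 cannot.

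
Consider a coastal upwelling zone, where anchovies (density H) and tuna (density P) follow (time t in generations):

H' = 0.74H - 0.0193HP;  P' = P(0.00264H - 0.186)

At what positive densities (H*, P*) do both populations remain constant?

Set dP/dt = 0 with P > 0: 0.00264H - 0.186 = 0, so H* = 0.186/0.00264 = 70.5.
Set dH/dt = 0 with H > 0: 0.74 - 0.0193P = 0, so P* = 0.74/0.0193 = 38.3.

H* ≈ 70.5, P* ≈ 38.3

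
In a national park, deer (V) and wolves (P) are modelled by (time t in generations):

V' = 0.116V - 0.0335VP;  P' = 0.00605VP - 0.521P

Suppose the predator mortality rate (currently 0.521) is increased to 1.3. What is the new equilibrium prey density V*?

At the interior fixed point, setting dP/dt = 0 with P > 0 fixes V* = (predator death rate)/(VP coefficient) — independent of the other coefficients.
With the change, V* = 1.3/0.00605 = 215; it rises from 86.1.

V* ≈ 215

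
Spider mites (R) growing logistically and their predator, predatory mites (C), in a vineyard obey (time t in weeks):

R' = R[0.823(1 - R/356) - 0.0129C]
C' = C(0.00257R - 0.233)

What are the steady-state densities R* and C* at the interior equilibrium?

R* ≈ 90.7, C* ≈ 47.6

From dC/dt = 0 with C > 0: 0.00257R* = 0.233, so R* = 90.7.
Substitute into dR/dt = 0: 0.823(1 - 90.7/356) = 0.0129C*.
The bracket is 0.745, giving C* = 0.613/0.0129 = 47.6.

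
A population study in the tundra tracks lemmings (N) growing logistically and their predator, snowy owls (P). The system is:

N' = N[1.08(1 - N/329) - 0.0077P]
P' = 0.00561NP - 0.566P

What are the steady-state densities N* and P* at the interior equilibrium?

From dP/dt = 0 with P > 0: 0.00561N* = 0.566, so N* = 101.
Substitute into dN/dt = 0: 1.08(1 - 101/329) = 0.0077P*.
The bracket is 0.693, giving P* = 0.749/0.0077 = 97.2.

N* ≈ 101, P* ≈ 97.2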